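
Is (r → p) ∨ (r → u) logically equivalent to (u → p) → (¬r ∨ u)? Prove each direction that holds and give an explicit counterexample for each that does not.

(⇐) Assume the antecedent. If u is true, (r → p) ∨ (r → u) reduces to true regardless of the other variables. If u is false, the antecedent forces (u = F, p = F, r = F) or (u = F, p = T, r = F), and (r → p) ∨ (r → u) holds there. Either way (r → p) ∨ (r → u) holds.

(⇒) This fails. Under u = F, p = T, r = T, the left side is true but the right side is false.

The forward direction fails; the converse holds.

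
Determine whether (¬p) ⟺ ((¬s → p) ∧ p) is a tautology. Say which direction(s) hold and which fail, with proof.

Forward direction. This fails. Under p = F, s = F, the left side is true but the right side is false.

Converse. This fails. Under p = T, s = F, the left side is false but the right side is true.

Neither implication holds.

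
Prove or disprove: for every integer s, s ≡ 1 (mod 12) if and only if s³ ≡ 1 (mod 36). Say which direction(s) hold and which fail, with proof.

Both directions hold.

Forward direction. Suppose s ≡ 1 (mod 12). Working modulo 36, s ∈ {1, 13, 25}; for each such r, r³ ≡ 1 (mod 36).

Converse. The residues r modulo 36 with r³ ≡ 1 (mod 36) are exactly {1, 13, 25}, and each is ≡ 1 (mod 12).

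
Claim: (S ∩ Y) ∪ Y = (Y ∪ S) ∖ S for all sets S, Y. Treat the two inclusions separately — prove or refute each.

(⊆) fails; (⊇) holds.

Reverse inclusion. Let x ∈ (Y ∪ S) ∖ S. Then x ∈ Y and x ∉ S, from which x ∈ (S ∩ Y) ∪ Y.

Forward inclusion. This inclusion fails. Take S = {1}, Y = {1}; then 1 ∈ (S ∩ Y) ∪ Y but 1 ∉ (Y ∪ S) ∖ S.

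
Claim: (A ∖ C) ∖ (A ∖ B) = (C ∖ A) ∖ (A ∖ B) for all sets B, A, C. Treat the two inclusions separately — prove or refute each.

Neither inclusion holds.

(⊆) This inclusion fails. Take B = {1}, A = {1}, C = ∅; then 1 ∈ (A ∖ C) ∖ (A ∖ B) but 1 ∉ (C ∖ A) ∖ (A ∖ B).

(⊇) This inclusion fails. Take B = ∅, A = ∅, C = {1}; then 1 ∈ (C ∖ A) ∖ (A ∖ B) but 1 ∉ (A ∖ C) ∖ (A ∖ B).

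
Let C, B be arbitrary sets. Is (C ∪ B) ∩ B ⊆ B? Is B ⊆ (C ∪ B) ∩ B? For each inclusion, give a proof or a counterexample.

The two sets are equal.

(⊇) Let x ∈ B. Then either x ∈ B and x ∉ C; or x ∈ C ∩ B. In each case x ∈ (C ∪ B) ∩ B, so B ⊆ (C ∪ B) ∩ B.

(⊆) Let x ∈ (C ∪ B) ∩ B. Then either x ∈ B and x ∉ C; or x ∈ C ∩ B. In each case x ∈ B, so (C ∪ B) ∩ B ⊆ B.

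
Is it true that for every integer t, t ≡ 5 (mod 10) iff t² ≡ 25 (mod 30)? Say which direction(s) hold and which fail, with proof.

(⇒) fails; (⇐) holds.

Forward direction. This fails: take t = 15. Then 15 ≡ 5 (mod 10), but 15² = 225 ≡ 15 (mod 30), not 25.

Converse. The residues r modulo 30 with r² ≡ 25 (mod 30) are exactly {5, 25}, and each is ≡ 5 (mod 10).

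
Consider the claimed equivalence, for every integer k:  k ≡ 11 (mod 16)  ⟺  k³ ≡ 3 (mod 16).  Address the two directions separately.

Both implications hold.

(⇒) Suppose k ≡ 11 (mod 16). Write k = 16j + 11. Then (16j + 11)³ = 4096j³ + 8448j² + 5808j + 1331 = 16(256j³ + 528j² + 363j + 83) + 3, so k³ ≡ 3 (mod 16).

(⇐) Conversely, suppose k³ ≡ 3 (mod 16). The only residue r in {0, …, 15} with r³ ≡ 3 (mod 16) is r = 11, so k ≡ 11 (mod 16).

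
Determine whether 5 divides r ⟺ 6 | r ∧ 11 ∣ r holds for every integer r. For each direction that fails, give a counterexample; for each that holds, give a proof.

(→) This fails: take r = 5. Certainly 5 ∣ 5, but 6 ∤ 5.

(←) This fails: take r = 66. Both 6 ∣ 66 and 11 ∣ 66, yet 66 is not a multiple of 5 (since 66 = 13·5 + 1), so 5 ∤ 66.

Neither direction holds.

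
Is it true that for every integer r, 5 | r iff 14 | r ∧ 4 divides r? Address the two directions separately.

(→) This fails: take r = 5. Certainly 5 ∣ 5, but 14 ∤ 5.

(←) This fails: take r = 28. Both 14 ∣ 28 and 4 ∣ 28, yet 28 is not a multiple of 5 (since 28 = 5·5 + 3), so 5 ∤ 28.

Both directions fail.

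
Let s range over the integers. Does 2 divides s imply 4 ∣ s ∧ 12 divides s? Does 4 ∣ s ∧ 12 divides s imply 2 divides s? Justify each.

Only the converse holds.

(⟸) Suppose 4 ∣ s and 12 ∣ s. Any common multiple of 4 and 12 is a multiple of their lcm; here lcm(4, 12) = 4·12/gcd(4, 12) = 48/4 = 12, so 12 ∣ s. Since 2 ∣ 12, it follows that 2 ∣ s.

(⟹) This fails: take s = 2. Certainly 2 ∣ 2, but 4 ∤ 2.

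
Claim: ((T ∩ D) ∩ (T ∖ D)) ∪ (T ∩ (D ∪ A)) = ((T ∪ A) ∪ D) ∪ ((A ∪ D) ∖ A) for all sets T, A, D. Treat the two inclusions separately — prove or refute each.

Reverse inclusion. This inclusion fails. Take T = {1}, A = ∅, D = ∅; then 1 ∈ ((T ∪ A) ∪ D) ∪ ((A ∪ D) ∖ A) but 1 ∉ ((T ∩ D) ∩ (T ∖ D)) ∪ (T ∩ (D ∪ A)).

Forward inclusion. Let x ∈ ((T ∩ D) ∩ (T ∖ D)) ∪ (T ∩ (D ∪ A)). Then either x ∈ T ∩ A and x ∉ D; or x ∈ T ∩ D and x ∉ A; or x ∈ T ∩ A ∩ D. In each case x ∈ ((T ∪ A) ∪ D) ∪ ((A ∪ D) ∖ A), so ((T ∩ D) ∩ (T ∖ D)) ∪ (T ∩ (D ∪ A)) ⊆ ((T ∪ A) ∪ D) ∪ ((A ∪ D) ∖ A).

(⊆) holds; (⊇) fails.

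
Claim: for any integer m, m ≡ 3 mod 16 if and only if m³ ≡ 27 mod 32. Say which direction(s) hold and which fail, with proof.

(⇒) This fails: take m = 19. Then 19 ≡ 3 (mod 16), but 19³ = 6859 ≡ 11 (mod 32), not 27.

(⇐) Conversely, the residues r modulo 32 with r³ ≡ 27 (mod 32) are exactly {3}, and each is ≡ 3 (mod 16).

Not equivalent: only (⇐) holds.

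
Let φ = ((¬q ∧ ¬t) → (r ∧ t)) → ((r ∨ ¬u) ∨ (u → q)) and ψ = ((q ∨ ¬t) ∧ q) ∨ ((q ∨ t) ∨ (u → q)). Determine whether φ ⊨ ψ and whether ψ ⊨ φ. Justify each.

Neither implication holds.

[⇒] This fails. Under t = F, r = F, q = F, u = T, the left side is true but the right side is false.

[⇐] This fails. Under t = T, r = F, q = F, u = T, the left side is false but the right side is true.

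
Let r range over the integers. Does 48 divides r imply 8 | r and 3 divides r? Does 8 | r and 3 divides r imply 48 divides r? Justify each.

Only the forward direction holds.

Forward direction. If 48 ∣ r, write r = 48q. Since 48 = 6·8, r = 8·(6q), so 8 ∣ r; and since 48 = 16·3, r = 3·(16q), so 3 ∣ r.

Converse. This fails: take r = 24. Both 8 ∣ 24 and 3 ∣ 24, yet 24 is not a multiple of 48 (since 24 = 0·48 + 24), so 48 ∤ 24.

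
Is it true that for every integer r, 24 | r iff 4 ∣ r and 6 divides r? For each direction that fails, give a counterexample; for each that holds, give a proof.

(⟹) If 24 ∣ r, write r = 24q. Since 24 = 6·4, r = 4·(6q), so 4 ∣ r; and since 24 = 4·6, r = 6·(4q), so 6 ∣ r.

(⟸) This fails: take r = 12. Both 4 ∣ 12 and 6 ∣ 12, yet 12 is not a multiple of 24 (since 12 = 0·24 + 12), so 24 ∤ 12.

Not equivalent: only (⇒) holds.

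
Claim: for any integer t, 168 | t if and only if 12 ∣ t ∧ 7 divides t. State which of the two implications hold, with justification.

(⟹) If 168 ∣ t, write t = 168q. Since 168 = 14·12, t = 12·(14q), so 12 ∣ t; and since 168 = 24·7, t = 7·(24q), so 7 ∣ t.

(⟸) This fails: take t = 84. Both 12 ∣ 84 and 7 ∣ 84, yet 84 is not a multiple of 168 (since 84 = 0·168 + 84), so 168 ∤ 84.

Not equivalent: only (⇒) holds.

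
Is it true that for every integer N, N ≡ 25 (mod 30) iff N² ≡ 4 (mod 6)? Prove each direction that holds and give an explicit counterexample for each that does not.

(⟹) This fails: take N = 25. Then 25 ≡ 25 (mod 30), but 25² = 625 ≡ 1 (mod 6), not 4.

(⟸) This fails: take N = 2. Then 2² = 4 ≡ 4 (mod 6), yet 2 ≡ 2 (mod 30), not 25.

Both directions fail.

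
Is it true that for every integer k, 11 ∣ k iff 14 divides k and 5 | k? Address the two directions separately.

[⇒] This fails: take k = 11. Certainly 11 ∣ 11, but 14 ∤ 11.

[⇐] This fails: take k = 70. Both 14 ∣ 70 and 5 ∣ 70, yet 70 is not a multiple of 11 (since 70 = 6·11 + 4), so 11 ∤ 70.

Neither direction holds.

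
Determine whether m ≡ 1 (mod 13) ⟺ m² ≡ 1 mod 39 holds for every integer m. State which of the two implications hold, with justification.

(⇒) fails and (⇐) fails.

(→) This fails: take m = 27. Then 27 ≡ 1 (mod 13), but 27² = 729 ≡ 27 (mod 39), not 1.

(←) This fails: take m = 25. Then 25² = 625 ≡ 1 (mod 39), yet 25 ≡ 12 (mod 13), not 1.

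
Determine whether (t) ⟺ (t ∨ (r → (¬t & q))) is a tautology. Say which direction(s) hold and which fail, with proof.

(⟹) Assume the antecedent. If r is true, the antecedent forces (r = T, t = T, q = F) or (r = T, t = T, q = T), and t ∨ (r → (¬t & q)) holds there. If r is false, t ∨ (r → (¬t & q)) reduces to true regardless of the other variables. Either way t ∨ (r → (¬t & q)) holds.

(⟸) This fails. Under r = F, t = F, q = F, the left side is false but the right side is true.

Not equivalent: only (⇒) holds.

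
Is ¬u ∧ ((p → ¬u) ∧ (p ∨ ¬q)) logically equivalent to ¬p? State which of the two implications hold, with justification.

(⇒) fails and (⇐) fails.

[⇒] This fails. Under p = T, u = F, q = F, the left side is true but the right side is false.

[⇐] This fails. Under p = F, u = T, q = F, the left side is false but the right side is true.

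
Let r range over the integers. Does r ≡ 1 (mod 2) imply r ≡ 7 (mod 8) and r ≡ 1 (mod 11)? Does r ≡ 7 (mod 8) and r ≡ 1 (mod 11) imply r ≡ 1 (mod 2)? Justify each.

Converse. If r ≡ 7 (mod 8) and r ≡ 1 (mod 11), then by the Chinese remainder theorem r ≡ 23 (mod 88). Since 23 ≡ 1 (mod 2) and 2 ∣ 88, we get r ≡ 1 (mod 2).

Forward direction. This fails: r = 1 gives 1 ≡ 1 (mod 2) but 1 ≡ 1 (mod 8), so the conjunction on the right does not hold.

Not equivalent: only (⇐) holds.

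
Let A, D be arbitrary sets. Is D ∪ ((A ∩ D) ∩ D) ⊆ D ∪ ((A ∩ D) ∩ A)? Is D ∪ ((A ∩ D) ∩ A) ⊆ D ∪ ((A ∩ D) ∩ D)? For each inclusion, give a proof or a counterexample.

Both inclusions hold; the sets are equal.

(⊆) Let x ∈ D ∪ ((A ∩ D) ∩ D). Then either x ∈ D and x ∉ A; or x ∈ A ∩ D. In each case x ∈ D ∪ ((A ∩ D) ∩ A), so D ∪ ((A ∩ D) ∩ D) ⊆ D ∪ ((A ∩ D) ∩ A).

(⊇) Let x ∈ D ∪ ((A ∩ D) ∩ A). Then either x ∈ D and x ∉ A; or x ∈ A ∩ D. In each case x ∈ D ∪ ((A ∩ D) ∩ D), so D ∪ ((A ∩ D) ∩ A) ⊆ D ∪ ((A ∩ D) ∩ D).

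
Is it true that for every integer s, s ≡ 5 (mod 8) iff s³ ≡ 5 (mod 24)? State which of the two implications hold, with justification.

Only the reverse direction holds.

(⟸) The residues r modulo 24 with r³ ≡ 5 (mod 24) are exactly {5}, and each is ≡ 5 (mod 8).

(⟹) This fails: take s = 13. Then 13 ≡ 5 (mod 8), but 13³ = 2197 ≡ 13 (mod 24), not 5.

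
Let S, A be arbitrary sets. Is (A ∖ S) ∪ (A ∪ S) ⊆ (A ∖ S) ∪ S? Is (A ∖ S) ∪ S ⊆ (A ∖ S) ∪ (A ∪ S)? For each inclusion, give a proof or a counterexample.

(⟹) Let x ∈ (A ∖ S) ∪ (A ∪ S). Then either x ∈ S and x ∉ A; or x ∈ A and x ∉ S; or x ∈ S ∩ A. In each case x ∈ (A ∖ S) ∪ S, so (A ∖ S) ∪ (A ∪ S) ⊆ (A ∖ S) ∪ S.

(⟸) Let x ∈ (A ∖ S) ∪ S. Then either x ∈ S and x ∉ A; or x ∈ A and x ∉ S; or x ∈ S ∩ A. In each case x ∈ (A ∖ S) ∪ (A ∪ S), so (A ∖ S) ∪ S ⊆ (A ∖ S) ∪ (A ∪ S).

The two sets are equal.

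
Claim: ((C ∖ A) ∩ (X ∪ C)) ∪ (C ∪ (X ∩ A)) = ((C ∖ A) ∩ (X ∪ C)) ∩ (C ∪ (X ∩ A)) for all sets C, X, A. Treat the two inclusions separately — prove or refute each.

The sets are not equal: only the reverse inclusion holds.

(⟹) This inclusion fails. Take C = {1}, X = ∅, A = {1}; then 1 ∈ ((C ∖ A) ∩ (X ∪ C)) ∪ (C ∪ (X ∩ A)) but 1 ∉ ((C ∖ A) ∩ (X ∪ C)) ∩ (C ∪ (X ∩ A)).

(⟸) Let x ∈ ((C ∖ A) ∩ (X ∪ C)) ∩ (C ∪ (X ∩ A)). Then either x ∈ C and x ∉ X, A; or x ∈ C ∩ X and x ∉ A. In each case x ∈ ((C ∖ A) ∩ (X ∪ C)) ∪ (C ∪ (X ∩ A)), so ((C ∖ A) ∩ (X ∪ C)) ∩ (C ∪ (X ∩ A)) ⊆ ((C ∖ A) ∩ (X ∪ C)) ∪ (C ∪ (X ∩ A)).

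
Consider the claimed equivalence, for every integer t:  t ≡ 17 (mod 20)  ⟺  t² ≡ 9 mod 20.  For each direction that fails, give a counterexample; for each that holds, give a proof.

Only the forward direction holds.

[⇒] Suppose t ≡ 17 (mod 20). Write t = 20j + 17. Then (20j + 17)² = 400j² + 680j + 289 = 20(20j² + 34j + 14) + 9, so t² ≡ 9 (mod 20).

[⇐] This fails: take t = 3. Then 3² = 9 ≡ 9 (mod 20), yet 3 ≡ 3 (mod 20), not 17.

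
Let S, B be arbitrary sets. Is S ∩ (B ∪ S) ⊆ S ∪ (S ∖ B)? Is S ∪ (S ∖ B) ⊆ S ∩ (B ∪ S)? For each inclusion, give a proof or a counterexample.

(⊆) Let x ∈ S ∩ (B ∪ S). Then either x ∈ S and x ∉ B; or x ∈ S ∩ B. In each case x ∈ S ∪ (S ∖ B), so S ∩ (B ∪ S) ⊆ S ∪ (S ∖ B).

(⊇) Let x ∈ S ∪ (S ∖ B). Then either x ∈ S and x ∉ B; or x ∈ S ∩ B. In each case x ∈ S ∩ (B ∪ S), so S ∪ (S ∖ B) ⊆ S ∩ (B ∪ S).

Both inclusions hold.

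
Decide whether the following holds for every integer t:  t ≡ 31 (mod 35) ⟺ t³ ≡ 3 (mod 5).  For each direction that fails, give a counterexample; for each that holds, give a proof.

(⇒) fails and (⇐) fails.

(⇒) This fails: take t = 31. Then 31 ≡ 31 (mod 35), but 31³ = 29791 ≡ 1 (mod 5), not 3.

(⇐) This fails: take t = 2. Then 2³ = 8 ≡ 3 (mod 5), yet 2 ≡ 2 (mod 35), not 31.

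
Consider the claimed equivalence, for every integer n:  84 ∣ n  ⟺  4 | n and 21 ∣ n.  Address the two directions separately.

(⇒) If 84 ∣ n, write n = 84q. Since 84 = 21·4, n = 4·(21q), so 4 ∣ n; and since 84 = 4·21, n = 21·(4q), so 21 ∣ n.

(⇐) Suppose 4 ∣ n and 21 ∣ n. Any common multiple of 4 and 21 is a multiple of their lcm; here gcd(4, 21) = 1, so lcm(4, 21) = 4·21 = 84, so 84 ∣ n.

Both directions hold.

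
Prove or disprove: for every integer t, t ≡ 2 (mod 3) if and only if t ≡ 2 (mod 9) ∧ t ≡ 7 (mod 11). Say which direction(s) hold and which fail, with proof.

(⇒) This fails: t = 2 gives 2 ≡ 2 (mod 3) but 2 ≡ 2 (mod 11), so the conjunction on the right does not hold.

(⇐) Conversely, if t ≡ 2 (mod 9) and t ≡ 7 (mod 11), then by the Chinese remainder theorem t ≡ 29 (mod 99). Since 29 ≡ 2 (mod 3) and 3 ∣ 99, we get t ≡ 2 (mod 3).

Only the reverse direction holds.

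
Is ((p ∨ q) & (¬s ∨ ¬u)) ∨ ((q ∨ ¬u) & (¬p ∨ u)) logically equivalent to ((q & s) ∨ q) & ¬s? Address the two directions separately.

[⇒] This fails. Under u = F, q = F, p = F, s = F, the left side is true but the right side is false.

[⇐] Assume the antecedent. If u is true, the antecedent forces (u = T, q = T, p = F, s = F) or (u = T, q = T, p = T, s = F), and the consequent holds there. If u is false, the consequent reduces to true regardless of the other variables. Either way the consequent holds.

Only the reverse direction holds.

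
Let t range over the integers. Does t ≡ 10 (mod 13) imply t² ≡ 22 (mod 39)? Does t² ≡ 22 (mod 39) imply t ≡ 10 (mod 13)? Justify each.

Both directions fail.

(⟹) This fails: take t = 36. Then 36 ≡ 10 (mod 13), but 36² = 1296 ≡ 9 (mod 39), not 22.

(⟸) This fails: take t = 16. Then 16² = 256 ≡ 22 (mod 39), yet 16 ≡ 3 (mod 13), not 10.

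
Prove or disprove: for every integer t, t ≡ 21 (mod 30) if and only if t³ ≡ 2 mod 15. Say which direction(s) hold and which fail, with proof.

(⇒) This fails: take t = 21. Then 21 ≡ 21 (mod 30), but 21³ = 9261 ≡ 6 (mod 15), not 2.

(⇐) This fails: take t = 8. Then 8³ = 512 ≡ 2 (mod 15), yet 8 ≡ 8 (mod 30), not 21.

(⇒) fails and (⇐) fails.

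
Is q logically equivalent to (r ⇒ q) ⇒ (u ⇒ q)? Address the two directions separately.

(←) This fails. Under q = F, u = F, r = F, the left side is false but the right side is true.

(→) Assume the antecedent. If q is true, (r ⇒ q) ⇒ (u ⇒ q) reduces to true regardless of the other variables. If q is false, the antecedent cannot hold. Either way (r ⇒ q) ⇒ (u ⇒ q) holds.

The forward direction holds; the converse fails.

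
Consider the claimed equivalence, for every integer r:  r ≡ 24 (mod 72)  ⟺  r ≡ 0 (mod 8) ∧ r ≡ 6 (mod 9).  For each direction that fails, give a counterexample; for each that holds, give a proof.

Equivalent; both directions hold.

Forward direction. Suppose r ≡ 24 (mod 72); write r = 72j + 24. Since 8 ∣ 72, reducing mod 8 gives r ≡ 24 ≡ 0 (mod 8); since 9 ∣ 72, reducing mod 9 gives r ≡ 24 ≡ 6 (mod 9).

Converse. If r ≡ 0 (mod 8) and r ≡ 6 (mod 9), then by the Chinese remainder theorem r ≡ 24 (mod 72). This is exactly r ≡ 24 (mod 72).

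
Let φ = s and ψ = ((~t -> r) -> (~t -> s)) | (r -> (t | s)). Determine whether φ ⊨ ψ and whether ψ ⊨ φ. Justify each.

(⇒) holds; (⇐) fails.

(⟹) Assume the antecedent. If r is true, the antecedent forces (r = T, s = T, t = F) or (r = T, s = T, t = T), and the consequent holds there. If r is false, the consequent reduces to true regardless of the other variables. Either way the consequent holds.

(⟸) This fails. Under r = F, s = F, t = F, the left side is false but the right side is true.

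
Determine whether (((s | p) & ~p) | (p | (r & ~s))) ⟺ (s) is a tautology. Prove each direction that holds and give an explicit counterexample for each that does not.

(⇒) This fails. Under r = T, s = F, p = F, the left side is true but the right side is false.

(⇐) Assume the antecedent. If r is true, the consequent reduces to true regardless of the other variables. If r is false, the antecedent forces (r = F, s = T, p = F) or (r = F, s = T, p = T), and the consequent holds there. Either way the consequent holds.

Only the reverse direction holds.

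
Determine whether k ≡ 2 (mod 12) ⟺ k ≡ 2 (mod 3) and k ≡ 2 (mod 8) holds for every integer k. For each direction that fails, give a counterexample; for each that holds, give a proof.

(⟹) This fails: k = 14 gives 14 ≡ 2 (mod 12) but 14 ≡ 6 (mod 8), so the conjunction on the right does not hold.

(⟸) Conversely, if k ≡ 2 (mod 3) and k ≡ 2 (mod 8), then by the Chinese remainder theorem k ≡ 2 (mod 24). Since 2 ≡ 2 (mod 12) and 12 ∣ 24, we get k ≡ 2 (mod 12).

The forward direction fails; the converse holds.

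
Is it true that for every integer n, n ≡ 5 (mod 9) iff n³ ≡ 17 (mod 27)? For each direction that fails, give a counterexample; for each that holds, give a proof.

(←) The residues r modulo 27 with r³ ≡ 17 (mod 27) are exactly {5, 14, 23}, and each is ≡ 5 (mod 9).

(→) Suppose n ≡ 5 (mod 9). Working modulo 27, n ∈ {5, 14, 23}; for each such r, r³ ≡ 17 (mod 27).

The biconditional holds.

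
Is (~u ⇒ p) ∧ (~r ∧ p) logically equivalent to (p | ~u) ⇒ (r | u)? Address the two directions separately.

(→) This fails. Under u = F, r = F, p = T, the left side is true but the right side is false.

(←) This fails. Under u = T, r = F, p = F, the left side is false but the right side is true.

Neither implication holds.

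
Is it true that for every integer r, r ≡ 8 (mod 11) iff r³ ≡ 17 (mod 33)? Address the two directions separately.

[⇐] The residues r modulo 33 with r³ ≡ 17 (mod 33) are exactly {8}, and each is ≡ 8 (mod 11).

[⇒] This fails: take r = 19. Then 19 ≡ 8 (mod 11), but 19³ = 6859 ≡ 28 (mod 33), not 17.

The forward direction fails; the converse holds.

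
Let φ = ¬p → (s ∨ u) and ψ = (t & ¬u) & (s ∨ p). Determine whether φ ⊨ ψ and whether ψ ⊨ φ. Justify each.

Only the reverse direction holds.

Forward direction. This fails. Under s = T, t = F, u = F, p = F, the left side is true but the right side is false.

Converse. Assume the antecedent. If s is true, ¬p → (s ∨ u) reduces to true regardless of the other variables. If s is false, the antecedent forces (s = F, t = T, u = F, p = T), and ¬p → (s ∨ u) holds there. Either way ¬p → (s ∨ u) holds.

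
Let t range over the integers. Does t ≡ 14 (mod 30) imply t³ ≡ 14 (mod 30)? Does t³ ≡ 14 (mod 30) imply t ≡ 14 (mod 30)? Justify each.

(⇒) Suppose t ≡ 14 (mod 30). Write t = 30j + 14. Then (30j + 14)³ = 27000j³ + 37800j² + 17640j + 2744 = 30(900j³ + 1260j² + 588j + 91) + 14, so t³ ≡ 14 (mod 30).

(⇐) Conversely, suppose t³ ≡ 14 (mod 30). The only residue r in {0, …, 29} with r³ ≡ 14 (mod 30) is r = 14, so t ≡ 14 (mod 30).

Both implications hold.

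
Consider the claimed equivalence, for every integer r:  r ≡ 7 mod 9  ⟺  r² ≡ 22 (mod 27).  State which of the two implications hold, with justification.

(⇒) fails and (⇐) fails.

[⇒] This fails: take r = 16. Then 16 ≡ 7 (mod 9), but 16² = 256 ≡ 13 (mod 27), not 22.

[⇐] This fails: take r = 20. Then 20² = 400 ≡ 22 (mod 27), yet 20 ≡ 2 (mod 9), not 7.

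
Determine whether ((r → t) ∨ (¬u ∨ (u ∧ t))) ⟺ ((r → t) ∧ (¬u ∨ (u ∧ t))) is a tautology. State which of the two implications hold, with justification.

[⇒] This fails. Under r = T, u = F, t = F, the left side is true but the right side is false.

[⇐] Assume the antecedent. If r is true, the antecedent forces (r = T, u = F, t = T) or (r = T, u = T, t = T), and (r → t) ∨ (¬u ∨ (u ∧ t)) holds there. If r is false, (r → t) ∨ (¬u ∨ (u ∧ t)) reduces to true regardless of the other variables. Either way (r → t) ∨ (¬u ∨ (u ∧ t)) holds.

Only the reverse direction holds.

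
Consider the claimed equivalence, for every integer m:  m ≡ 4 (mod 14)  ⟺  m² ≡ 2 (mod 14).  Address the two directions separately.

Converse. This fails: take m = 10. Then 10² = 100 ≡ 2 (mod 14), yet 10 ≡ 10 (mod 14), not 4.

Forward direction. Suppose m ≡ 4 (mod 14). Write m = 14j + 4. Then (14j + 4)² = 196j² + 112j + 16 = 14(14j² + 8j + 1) + 2, so m² ≡ 2 (mod 14).

Not equivalent: only (⇒) holds.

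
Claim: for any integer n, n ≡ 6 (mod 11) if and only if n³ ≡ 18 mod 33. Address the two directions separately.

The forward direction fails; the converse holds.

(⟹) This fails: take n = 17. Then 17 ≡ 6 (mod 11), but 17³ = 4913 ≡ 29 (mod 33), not 18.

(⟸) Conversely, the residues r modulo 33 with r³ ≡ 18 (mod 33) are exactly {6}, and each is ≡ 6 (mod 11).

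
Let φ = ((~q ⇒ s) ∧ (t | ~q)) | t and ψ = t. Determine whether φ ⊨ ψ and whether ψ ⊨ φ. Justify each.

(⇒) fails; (⇐) holds.

(→) This fails. Under q = F, t = F, s = T, the left side is true but the right side is false.

(←) Assume the antecedent. If q is true, the antecedent forces (q = T, t = T, s = F) or (q = T, t = T, s = T), and ((~q ⇒ s) ∧ (t | ~q)) | t holds there. If q is false, the antecedent forces (q = F, t = T, s = F) or (q = F, t = T, s = T), and ((~q ⇒ s) ∧ (t | ~q)) | t holds there. Either way ((~q ⇒ s) ∧ (t | ~q)) | t holds.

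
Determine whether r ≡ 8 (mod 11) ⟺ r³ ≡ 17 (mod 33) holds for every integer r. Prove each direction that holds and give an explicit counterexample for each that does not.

The forward direction fails; the converse holds.

[⇐] The residues r modulo 33 with r³ ≡ 17 (mod 33) are exactly {8}, and each is ≡ 8 (mod 11).

[⇒] This fails: take r = 19. Then 19 ≡ 8 (mod 11), but 19³ = 6859 ≡ 28 (mod 33), not 17.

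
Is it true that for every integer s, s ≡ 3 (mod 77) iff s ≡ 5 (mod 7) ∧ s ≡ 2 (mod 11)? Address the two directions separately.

Forward direction. This fails: s = 3 gives 3 ≡ 3 (mod 77) but 3 ≡ 3 (mod 7), so the conjunction on the right does not hold.

Converse. This fails: s = 68 satisfies both congruences on the right (68 ≡ 5 mod 7 and 68 ≡ 2 mod 11) yet 68 ≡ 68 (mod 77), not 3.

Neither implication holds.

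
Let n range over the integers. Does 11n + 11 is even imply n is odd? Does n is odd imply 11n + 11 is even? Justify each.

Both implications hold.

(→) Suppose 11n + 11 is even. Since 11 is odd, 11n and n have the same parity, so 11n + 11 ≡ n + 11 (mod 2). As 11 is odd, 11n + 11 is even exactly when n is odd. Thus n is odd.

(←) Conversely, suppose n is odd; write n = 2j + 1. Then 11n + 11 = 11·(2j + 1) + 11 = 2·11j + 22, which is even.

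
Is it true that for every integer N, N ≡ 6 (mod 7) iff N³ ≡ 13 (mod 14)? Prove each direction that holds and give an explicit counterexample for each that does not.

(⇒) This fails: take N = 6. Then 6 ≡ 6 (mod 7), but 6³ = 216 ≡ 6 (mod 14), not 13.

(⇐) This fails: take N = 3. Then 3³ = 27 ≡ 13 (mod 14), yet 3 ≡ 3 (mod 7), not 6.

(⇒) fails and (⇐) fails.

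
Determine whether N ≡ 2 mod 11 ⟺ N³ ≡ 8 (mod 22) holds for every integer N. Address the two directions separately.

Not equivalent: only (⇐) holds.

(⇒) This fails: take N = 13. Then 13 ≡ 2 (mod 11), but 13³ = 2197 ≡ 19 (mod 22), not 8.

(⇐) Conversely, the residues r modulo 22 with r³ ≡ 8 (mod 22) are exactly {2}, and each is ≡ 2 (mod 11).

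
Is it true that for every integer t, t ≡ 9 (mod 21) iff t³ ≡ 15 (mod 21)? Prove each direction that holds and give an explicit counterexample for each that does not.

Not equivalent: only (⇒) holds.

(⟹) Suppose t ≡ 9 (mod 21). Write t = 21j + 9. Then (21j + 9)³ = 9261j³ + 11907j² + 5103j + 729 = 21(441j³ + 567j² + 243j + 34) + 15, so t³ ≡ 15 (mod 21).

(⟸) This fails: take t = 15. Then 15³ = 3375 ≡ 15 (mod 21), yet 15 ≡ 15 (mod 21), not 9.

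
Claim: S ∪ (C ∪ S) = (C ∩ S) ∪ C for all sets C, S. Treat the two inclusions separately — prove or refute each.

(⟹) This inclusion fails. Take C = ∅, S = {1}; then 1 ∈ S ∪ (C ∪ S) but 1 ∉ (C ∩ S) ∪ C.

(⟸) Let x ∈ (C ∩ S) ∪ C. Then either x ∈ C and x ∉ S; or x ∈ C ∩ S. In each case x ∈ S ∪ (C ∪ S), so (C ∩ S) ∪ C ⊆ S ∪ (C ∪ S).

Only the reverse inclusion holds.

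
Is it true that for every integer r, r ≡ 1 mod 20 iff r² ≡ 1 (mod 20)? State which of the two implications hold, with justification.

[⇒] Suppose r ≡ 1 mod 20. Write r = 20j + 1. Then (20j + 1)² = 400j² + 40j + 1 = 20(20j² + 2j) + 1, so r² ≡ 1 (mod 20).

[⇐] This fails: take r = 9. Then 9² = 81 ≡ 1 (mod 20), yet 9 ≡ 9 (mod 20), not 1.

Not equivalent: only (⇒) holds.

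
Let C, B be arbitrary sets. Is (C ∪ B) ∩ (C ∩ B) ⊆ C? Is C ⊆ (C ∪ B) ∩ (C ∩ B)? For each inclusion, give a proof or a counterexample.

The sets are not equal: only the forward inclusion holds.

(⊆) Let x ∈ (C ∪ B) ∩ (C ∩ B). Then x ∈ C ∩ B, from which x ∈ C.

(⊇) This inclusion fails. Take C = {1}, B = ∅; then 1 ∈ C but 1 ∉ (C ∪ B) ∩ (C ∩ B).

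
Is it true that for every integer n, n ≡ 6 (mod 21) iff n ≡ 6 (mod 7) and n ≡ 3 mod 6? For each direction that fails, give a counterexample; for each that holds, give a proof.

(⟸) If n ≡ 6 (mod 7) and n ≡ 3 (mod 6), then by the Chinese remainder theorem n ≡ 27 (mod 42). Since 27 ≡ 6 (mod 21) and 21 ∣ 42, we get n ≡ 6 (mod 21).

(⟹) This fails: n = 6 gives 6 ≡ 6 (mod 21) but 6 ≡ 0 (mod 6), so the conjunction on the right does not hold.

(⇒) fails; (⇐) holds.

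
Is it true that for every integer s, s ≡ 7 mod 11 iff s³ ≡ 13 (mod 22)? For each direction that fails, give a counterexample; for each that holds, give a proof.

Only the converse holds.

Forward direction. This fails: take s = 18. Then 18 ≡ 7 (mod 11), but 18³ = 5832 ≡ 2 (mod 22), not 13.

Converse. The residues r modulo 22 with r³ ≡ 13 (mod 22) are exactly {7}, and each is ≡ 7 (mod 11).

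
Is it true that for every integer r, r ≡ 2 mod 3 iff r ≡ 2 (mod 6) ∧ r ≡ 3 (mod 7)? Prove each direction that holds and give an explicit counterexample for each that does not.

[⇐] If r ≡ 2 (mod 6) and r ≡ 3 (mod 7), then by the Chinese remainder theorem r ≡ 38 (mod 42). Since 38 ≡ 2 (mod 3) and 3 ∣ 42, we get r ≡ 2 (mod 3).

[⇒] This fails: r = 32 gives 32 ≡ 2 (mod 3) but 32 ≡ 4 (mod 7), so the conjunction on the right does not hold.

Not equivalent: only (⇐) holds.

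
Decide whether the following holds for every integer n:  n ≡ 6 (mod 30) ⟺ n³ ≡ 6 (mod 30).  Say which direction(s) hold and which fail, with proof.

Both directions hold; the statement is true.

(⇒) Suppose n ≡ 6 (mod 30). Write n = 30j + 6. Then (30j + 6)³ = 27000j³ + 16200j² + 3240j + 216 = 30(900j³ + 540j² + 108j + 7) + 6, so n³ ≡ 6 (mod 30).

(⇐) Conversely, suppose n³ ≡ 6 (mod 30). The only residue r in {0, …, 29} with r³ ≡ 6 (mod 30) is r = 6, so n ≡ 6 (mod 30).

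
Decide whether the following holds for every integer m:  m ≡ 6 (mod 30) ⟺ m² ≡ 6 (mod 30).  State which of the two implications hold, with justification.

Only the forward implication holds.

(⇒) Suppose m ≡ 6 (mod 30). Write m = 30j + 6. Then (30j + 6)² = 900j² + 360j + 36 = 30(30j² + 12j + 1) + 6, so m² ≡ 6 (mod 30).

(⇐) This fails: take m = 24. Then 24² = 576 ≡ 6 (mod 30), yet 24 ≡ 24 (mod 30), not 6.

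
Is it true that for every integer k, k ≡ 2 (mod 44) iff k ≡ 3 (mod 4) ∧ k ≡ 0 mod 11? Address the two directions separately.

Forward direction. This fails: k = 2 gives 2 ≡ 2 (mod 44) but 2 ≡ 2 (mod 4), so the conjunction on the right does not hold.

Converse. This fails: k = 11 satisfies both congruences on the right (11 ≡ 3 mod 4 and 11 ≡ 0 mod 11) yet 11 ≡ 11 (mod 44), not 2.

(⇒) fails and (⇐) fails.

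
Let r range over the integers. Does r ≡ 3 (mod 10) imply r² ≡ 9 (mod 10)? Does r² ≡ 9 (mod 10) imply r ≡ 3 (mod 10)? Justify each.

Only the forward implication holds.

[⇐] This fails: take r = 7. Then 7² = 49 ≡ 9 (mod 10), yet 7 ≡ 7 (mod 10), not 3.

[⇒] Suppose r ≡ 3 (mod 10). Write r = 10j + 3. Then (10j + 3)² = 100j² + 60j + 9 = 10(10j² + 6j) + 9, so r² ≡ 9 (mod 10).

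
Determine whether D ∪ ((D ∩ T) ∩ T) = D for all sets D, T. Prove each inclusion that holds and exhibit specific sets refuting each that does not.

Both inclusions hold.

(⊆) Let x ∈ D ∪ ((D ∩ T) ∩ T). Then either x ∈ D and x ∉ T; or x ∈ D ∩ T. In each case x ∈ D, so D ∪ ((D ∩ T) ∩ T) ⊆ D.

(⊇) Let x ∈ D. Then either x ∈ D and x ∉ T; or x ∈ D ∩ T. In each case x ∈ D ∪ ((D ∩ T) ∩ T), so D ⊆ D ∪ ((D ∩ T) ∩ T).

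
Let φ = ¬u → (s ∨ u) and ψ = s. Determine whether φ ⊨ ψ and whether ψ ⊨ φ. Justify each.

(⇒) fails; (⇐) holds.

[⇒] This fails. Under u = T, s = F, the left side is true but the right side is false.

[⇐] Assume the antecedent. If u is true, ¬u → (s ∨ u) reduces to true regardless of the other variables. If u is false, the antecedent forces (u = F, s = T), and ¬u → (s ∨ u) holds there. Either way ¬u → (s ∨ u) holds.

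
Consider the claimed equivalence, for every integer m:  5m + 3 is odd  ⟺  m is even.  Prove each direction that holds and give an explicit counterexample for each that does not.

Both implications hold.

Forward direction. Suppose 5m + 3 is odd. Since 5 is odd, 5m and m have the same parity, so 5m + 3 ≡ m + 3 (mod 2). As 3 is odd, 5m + 3 is odd exactly when m is even. Thus m is even.

Converse. Suppose m is even; write m = 2j. Then 5m + 3 = 5·(2j) + 3 = 2·5j + 3, which is odd.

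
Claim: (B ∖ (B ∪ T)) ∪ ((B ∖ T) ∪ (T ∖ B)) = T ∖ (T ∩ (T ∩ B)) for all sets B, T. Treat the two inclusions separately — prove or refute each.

Forward inclusion. This inclusion fails. Take B = {1}, T = ∅; then 1 ∈ (B ∖ (B ∪ T)) ∪ ((B ∖ T) ∪ (T ∖ B)) but 1 ∉ T ∖ (T ∩ (T ∩ B)).

Reverse inclusion. Let x ∈ T ∖ (T ∩ (T ∩ B)). Then x ∈ T and x ∉ B, from which x ∈ (B ∖ (B ∪ T)) ∪ ((B ∖ T) ∪ (T ∖ B)).

(⊆) fails; (⊇) holds.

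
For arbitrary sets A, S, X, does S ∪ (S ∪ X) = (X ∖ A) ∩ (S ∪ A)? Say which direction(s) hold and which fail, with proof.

(⊆) fails; (⊇) holds.

(⟹) This inclusion fails. Take A = ∅, S = {1}, X = ∅; then 1 ∈ S ∪ (S ∪ X) but 1 ∉ (X ∖ A) ∩ (S ∪ A).

(⟸) Let x ∈ (X ∖ A) ∩ (S ∪ A). Then x ∈ S ∩ X and x ∉ A, from which x ∈ S ∪ (S ∪ X).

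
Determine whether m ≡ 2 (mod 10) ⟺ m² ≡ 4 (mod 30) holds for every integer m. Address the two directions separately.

Neither direction holds.

[⇒] This fails: take m = 12. Then 12 ≡ 2 (mod 10), but 12² = 144 ≡ 24 (mod 30), not 4.

[⇐] This fails: take m = 8. Then 8² = 64 ≡ 4 (mod 30), yet 8 ≡ 8 (mod 10), not 2.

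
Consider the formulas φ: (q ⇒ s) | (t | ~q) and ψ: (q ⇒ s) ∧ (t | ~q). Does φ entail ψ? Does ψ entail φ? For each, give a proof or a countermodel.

Not equivalent: only (⇐) holds.

(⟹) This fails. Under t = T, s = F, q = T, the left side is true but the right side is false.

(⟸) Assume the antecedent. If t is true, (q ⇒ s) | (t | ~q) reduces to true regardless of the other variables. If t is false, the antecedent forces (t = F, s = F, q = F) or (t = F, s = T, q = F), and (q ⇒ s) | (t | ~q) holds there. Either way (q ⇒ s) | (t | ~q) holds.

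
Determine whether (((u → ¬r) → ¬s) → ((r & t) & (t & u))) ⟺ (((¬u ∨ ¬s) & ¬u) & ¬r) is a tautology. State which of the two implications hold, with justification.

Both directions fail.

(⇒) This fails. Under r = T, s = T, u = F, t = F, the left side is true but the right side is false.

(⇐) This fails. Under r = F, s = F, u = F, t = F, the left side is false but the right side is true.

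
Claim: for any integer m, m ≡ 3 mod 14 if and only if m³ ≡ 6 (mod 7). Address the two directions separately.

(⇒) holds; (⇐) fails.

Converse. This fails: take m = 5. Then 5³ = 125 ≡ 6 (mod 7), yet 5 ≡ 5 (mod 14), not 3.

Forward direction. Suppose m ≡ 3 (mod 14). Then m³ ≡ 3³ = 27 (mod 14), and since 7 ∣ 14, also m³ ≡ 6 (mod 7).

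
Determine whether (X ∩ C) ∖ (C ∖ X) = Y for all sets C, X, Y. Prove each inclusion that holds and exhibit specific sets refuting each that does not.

Both inclusions fail.

(⟹) This inclusion fails. Take C = {1}, X = {1}, Y = ∅; then 1 ∈ (X ∩ C) ∖ (C ∖ X) but 1 ∉ Y.

(⟸) This inclusion fails. Take C = ∅, X = ∅, Y = {1}; then 1 ∈ Y but 1 ∉ (X ∩ C) ∖ (C ∖ X).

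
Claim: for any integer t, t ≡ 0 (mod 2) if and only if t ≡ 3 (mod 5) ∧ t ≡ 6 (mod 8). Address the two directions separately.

Only the converse holds.

(→) This fails: t = 0 gives 0 ≡ 0 (mod 2) but 0 ≡ 0 (mod 5), so the conjunction on the right does not hold.

(←) Conversely, if t ≡ 3 (mod 5) and t ≡ 6 (mod 8), then by the Chinese remainder theorem t ≡ 38 (mod 40). Since 38 ≡ 0 (mod 2) and 2 ∣ 40, we get t ≡ 0 (mod 2).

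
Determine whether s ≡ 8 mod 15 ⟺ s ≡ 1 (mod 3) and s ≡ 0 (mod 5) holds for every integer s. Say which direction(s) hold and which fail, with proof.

(⇒) fails and (⇐) fails.

(→) This fails: s = 8 gives 8 ≡ 8 (mod 15) but 8 ≡ 2 (mod 3), so the conjunction on the right does not hold.

(←) This fails: s = 10 satisfies both congruences on the right (10 ≡ 1 mod 3 and 10 ≡ 0 mod 5) yet 10 ≡ 10 (mod 15), not 8.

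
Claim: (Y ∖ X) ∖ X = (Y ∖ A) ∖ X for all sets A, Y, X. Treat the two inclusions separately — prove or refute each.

(⟹) This inclusion fails. Take A = {1}, Y = {1}, X = ∅; then 1 ∈ (Y ∖ X) ∖ X but 1 ∉ (Y ∖ A) ∖ X.

(⟸) Let x ∈ (Y ∖ A) ∖ X. Then x ∈ Y and x ∉ A, X, from which x ∈ (Y ∖ X) ∖ X.

The sets are not equal: only the reverse inclusion holds.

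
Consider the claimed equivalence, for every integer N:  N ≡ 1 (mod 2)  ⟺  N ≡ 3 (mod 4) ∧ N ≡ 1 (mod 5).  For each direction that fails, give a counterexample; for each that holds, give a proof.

Only the converse holds.

[⇒] This fails: N = 1 gives 1 ≡ 1 (mod 2) but 1 ≡ 1 (mod 4), so the conjunction on the right does not hold.

[⇐] Conversely, if N ≡ 3 (mod 4) and N ≡ 1 (mod 5), then by the Chinese remainder theorem N ≡ 11 (mod 20). Since 11 ≡ 1 (mod 2) and 2 ∣ 20, we get N ≡ 1 (mod 2).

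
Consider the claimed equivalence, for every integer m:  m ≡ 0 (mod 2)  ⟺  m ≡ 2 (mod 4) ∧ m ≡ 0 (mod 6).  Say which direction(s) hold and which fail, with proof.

(⟸) If m ≡ 2 (mod 4) and m ≡ 0 (mod 6), then by the Chinese remainder theorem m ≡ 6 (mod 12). Since 6 ≡ 0 (mod 2) and 2 ∣ 12, we get m ≡ 0 (mod 2).

(⟹) This fails: m = 0 gives 0 ≡ 0 (mod 2) but 0 ≡ 0 (mod 4), so the conjunction on the right does not hold.

Only the reverse direction holds.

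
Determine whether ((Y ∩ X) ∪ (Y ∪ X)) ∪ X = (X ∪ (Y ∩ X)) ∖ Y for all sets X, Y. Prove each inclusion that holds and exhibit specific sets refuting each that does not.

The sets are not equal: only the reverse inclusion holds.

(⊆) This inclusion fails. Take X = ∅, Y = {1}; then 1 ∈ ((Y ∩ X) ∪ (Y ∪ X)) ∪ X but 1 ∉ (X ∪ (Y ∩ X)) ∖ Y.

(⊇) Let x ∈ (X ∪ (Y ∩ X)) ∖ Y. Then x ∈ X and x ∉ Y, from which x ∈ ((Y ∩ X) ∪ (Y ∪ X)) ∪ X.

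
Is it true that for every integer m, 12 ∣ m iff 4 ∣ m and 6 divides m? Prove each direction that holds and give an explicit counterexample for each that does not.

(⇒) If 12 ∣ m, write m = 12q. Since 12 = 3·4, m = 4·(3q), so 4 ∣ m; and since 12 = 2·6, m = 6·(2q), so 6 ∣ m.

(⇐) Suppose 4 ∣ m and 6 ∣ m. Any common multiple of 4 and 6 is a multiple of their lcm; here lcm(4, 6) = 4·6/gcd(4, 6) = 24/2 = 12, so 12 ∣ m.

The biconditional holds.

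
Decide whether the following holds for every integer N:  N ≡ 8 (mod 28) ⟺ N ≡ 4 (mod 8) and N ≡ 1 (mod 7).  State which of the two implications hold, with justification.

(→) This fails: N = 8 gives 8 ≡ 8 (mod 28) but 8 ≡ 0 (mod 8), so the conjunction on the right does not hold.

(←) Conversely, if N ≡ 4 (mod 8) and N ≡ 1 (mod 7), then by the Chinese remainder theorem N ≡ 36 (mod 56). Since 36 ≡ 8 (mod 28) and 28 ∣ 56, we get N ≡ 8 (mod 28).

Only the reverse direction holds.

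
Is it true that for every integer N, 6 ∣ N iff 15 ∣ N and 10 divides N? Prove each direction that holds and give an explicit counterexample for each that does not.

The forward direction fails; the converse holds.

[⇒] This fails: take N = 6. Certainly 6 ∣ 6, but 15 ∤ 6.

[⇐] Suppose 15 ∣ N and 10 ∣ N. Any common multiple of 15 and 10 is a multiple of their lcm; here lcm(15, 10) = 15·10/gcd(15, 10) = 150/5 = 30, so 30 ∣ N. Since 6 ∣ 30, it follows that 6 ∣ N.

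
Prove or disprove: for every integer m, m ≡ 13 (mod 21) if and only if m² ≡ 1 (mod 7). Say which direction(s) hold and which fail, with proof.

(⇒) Suppose m ≡ 13 (mod 21). Then m² ≡ 13² = 169 (mod 21), and since 7 ∣ 21, also m² ≡ 1 (mod 7).

(⇐) This fails: take m = 1. Then 1² = 1 ≡ 1 (mod 7), yet 1 ≡ 1 (mod 21), not 13.

The forward direction holds; the converse fails.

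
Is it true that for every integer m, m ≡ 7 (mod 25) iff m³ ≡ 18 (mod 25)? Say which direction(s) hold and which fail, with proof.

[⇒] Suppose m ≡ 7 (mod 25). Write m = 25j + 7. Then (25j + 7)³ = 15625j³ + 13125j² + 3675j + 343 = 25(625j³ + 525j² + 147j + 13) + 18, so m³ ≡ 18 (mod 25).

[⇐] Conversely, suppose m³ ≡ 18 (mod 25). The only residue r in {0, …, 24} with r³ ≡ 18 (mod 25) is r = 7, so m ≡ 7 (mod 25).

Both directions hold; the statement is true.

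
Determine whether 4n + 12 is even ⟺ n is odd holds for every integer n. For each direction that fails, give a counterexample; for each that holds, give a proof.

(→) This fails: take n = 4. Then 4n + 12 = 28, which is even, yet n = 4 is even, not odd.

(←) Suppose n is odd. Since 4 is even, 4n is even for every n, so 4n + 12 has the same parity as 12, which is even. Hence 4n + 12 is even.

Only the converse holds.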